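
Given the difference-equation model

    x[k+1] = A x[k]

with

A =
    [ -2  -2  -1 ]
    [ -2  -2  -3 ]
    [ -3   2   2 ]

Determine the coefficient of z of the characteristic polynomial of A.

-5

Expand det(zI - A) for the 3×3 matrix.
p(z) = z^3 + 2z^2 - 5z + 20.
(Check: constant term = det(-A) = (-1)^3 det A = 20; coefficient of z^2 = -tr A = 2.)
The coefficient of z is -5.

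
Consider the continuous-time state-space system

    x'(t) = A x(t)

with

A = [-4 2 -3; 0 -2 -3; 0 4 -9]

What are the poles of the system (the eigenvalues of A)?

det(sI - A) = s^3 - (tr A)s^2 + (M11 + M22 + M33)s - det A, where Mii is the 2×2 principal minor of A obtained by deleting row i and column i.
tr A = (-4) + (-2) + (-9) = -15; M11 = (-2)·(-9) - (-3)·4 = 18 - (-12) = 30; M22 = (-4)·(-9) - (-3)·0 = 36 - 0 = 36; M33 = (-4)·(-2) - 2·0 = 8 - 0 = 8; sum of minors = 74.
det A = (-4)·((-2)·(-9) - (-3)·4) - 2·(0·(-9) - (-3)·0) + (-3)·(0·4 - (-2)·0) = (-4)·30 - 2·0 + (-3)·0 = -120.
So p(s) = det(sI - A) = s^3 + 15s^2 + 74s + 120.
Rational-root test: any integer root divides 120. Testing small divisors, s = -4 works: p(-4) = -64 + 240 + (-296) + 120 = 0, so (s + 4) is a factor.
Dividing, p(s) = (s + 4)(s^2 + 11s + 30).
Factor s^2 + 11s + 30: two numbers with sum -11 and product 30 are -5 and -6, so s^2 + 11s + 30 = (s + 5)(s + 6).
Hence p(s) = (s + 4) (s + 5) (s + 6), with roots -6, -5, -4.
All eigenvalues have negative real part, so the system is asymptotically stable.

-6, -5, -4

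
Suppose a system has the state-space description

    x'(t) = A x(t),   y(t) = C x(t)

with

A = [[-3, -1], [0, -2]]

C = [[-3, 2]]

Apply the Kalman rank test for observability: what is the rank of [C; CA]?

CA = [[9, -1]]
Observability matrix O = [C; CA] = [[-3, 2], [9, -1]]
det(O) = (-3)·(-1) - 2·9 = 3 - 18 = -15 ≠ 0, so rank(O) = 2.
rank(O) = 2 = n, so the pair (A, C) is completely observable.

2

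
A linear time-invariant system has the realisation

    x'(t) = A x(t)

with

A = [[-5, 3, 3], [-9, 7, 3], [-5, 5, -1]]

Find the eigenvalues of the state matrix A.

-2, -1, 4

det(sI - A) = s^3 - (tr A)s^2 + (M11 + M22 + M33)s - det A, where Mii is the 2×2 principal minor of A obtained by deleting row i and column i.
tr A = (-5) + 7 + (-1) = 1; M11 = 7·(-1) - 3·5 = -7 - 15 = -22; M22 = (-5)·(-1) - 3·(-5) = 5 - (-15) = 20; M33 = (-5)·7 - 3·(-9) = -35 - (-27) = -8; sum of minors = -10.
det A = (-5)·(7·(-1) - 3·5) - 3·((-9)·(-1) - 3·(-5)) + 3·((-9)·5 - 7·(-5)) = (-5)·(-22) - 3·24 + 3·(-10) = 8.
So p(s) = det(sI - A) = s^3 - s^2 - 10s - 8.
Rational-root test: any integer root divides -8. Testing small divisors, s = -1 works: p(-1) = -1 + (-1) + 10 + (-8) = 0, so (s + 1) is a factor.
Dividing, p(s) = (s + 1)(s^2 - 2s - 8).
Factor s^2 - 2s - 8: two numbers with sum 2 and product -8 are 4 and -2, so s^2 - 2s - 8 = (s - 4)(s + 2).
Hence p(s) = (s - 4) (s + 1) (s + 2), with roots -2, -1, 4.
At least one eigenvalue has non-negative real part, so the system is not asymptotically stable.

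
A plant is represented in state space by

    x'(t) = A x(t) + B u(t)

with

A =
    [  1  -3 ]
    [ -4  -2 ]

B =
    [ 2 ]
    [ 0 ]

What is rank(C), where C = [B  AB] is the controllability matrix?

2

AB = [[2], [-8]]
Controllability matrix C = [B  AB] = [[2, 2], [0, -8]]
det(C) = 2·(-8) - 2·0 = -16 - 0 = -16 ≠ 0, so rank(C) = 2.
rank(C) = 2 = n, so the pair (A, B) is completely controllable.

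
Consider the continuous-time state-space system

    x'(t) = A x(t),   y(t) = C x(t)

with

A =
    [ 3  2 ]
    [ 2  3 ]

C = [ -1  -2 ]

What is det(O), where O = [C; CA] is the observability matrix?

CA = [[-7, -8]]
Observability matrix O = [C; CA] = [[-1, -2], [-7, -8]]
det(O) = (-1)·(-8) - (-2)·(-7) = 8 - 14 = -6
Since det(O) ≠ 0, rank(O) = 2 and the system is completely observable.

-6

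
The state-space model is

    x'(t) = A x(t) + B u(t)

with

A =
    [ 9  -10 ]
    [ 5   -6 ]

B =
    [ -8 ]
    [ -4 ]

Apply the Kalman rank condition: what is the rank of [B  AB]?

AB = [[-32], [-16]]
Controllability matrix C = [B  AB] = [[-8, -32], [-4, -16]]
Every column of C is a scalar multiple of column 1 = [-8, -4] (multipliers 1, 4), so the columns span a one-dimensional space.
C ≠ 0, hence rank(C) = 1.
rank(C) = 1 < n = 2, so the pair (A, B) is not completely controllable.

1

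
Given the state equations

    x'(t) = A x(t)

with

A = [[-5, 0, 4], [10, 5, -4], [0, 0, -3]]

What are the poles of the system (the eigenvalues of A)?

-5, -3, 5

det(sI - A) = s^3 - (tr A)s^2 + (M11 + M22 + M33)s - det A, where Mii is the 2×2 principal minor of A obtained by deleting row i and column i.
tr A = (-5) + 5 + (-3) = -3; M11 = 5·(-3) - (-4)·0 = -15 - 0 = -15; M22 = (-5)·(-3) - 4·0 = 15 - 0 = 15; M33 = (-5)·5 - 0·10 = -25 - 0 = -25; sum of minors = -25.
det A = (-5)·(5·(-3) - (-4)·0) - 0·(10·(-3) - (-4)·0) + 4·(10·0 - 5·0) = (-5)·(-15) - 0·(-30) + 4·0 = 75.
So p(s) = det(sI - A) = s^3 + 3s^2 - 25s - 75.
Rational-root test: any integer root divides -75. Testing small divisors, s = -3 works: p(-3) = -27 + 27 + 75 + (-75) = 0, so (s + 3) is a factor.
Dividing, p(s) = (s + 3)(s^2 - 25).
Factor s^2 - 25: two numbers with sum 0 and product -25 are 5 and -5, so s^2 - 25 = (s - 5)(s + 5).
Hence p(s) = (s - 5) (s + 3) (s + 5), with roots -5, -3, 5.
At least one eigenvalue has non-negative real part, so the system is not asymptotically stable.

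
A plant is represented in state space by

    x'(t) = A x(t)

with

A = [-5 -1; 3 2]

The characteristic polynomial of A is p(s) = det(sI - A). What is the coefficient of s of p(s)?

3

For a 2×2 matrix, det(sI - A) = s^2 - (tr A)s + det A.
tr A = -3, det A = -7.
So p(s) = s^2 + 3s - 7.
The coefficient of s is 3.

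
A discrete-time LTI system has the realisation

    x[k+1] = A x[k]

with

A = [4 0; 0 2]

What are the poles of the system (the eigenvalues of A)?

det(zI - A) = z^2 - (tr A)z + det A, with tr A = 4 + 2 = 6 and det A = 4·2 - 0·0 = 8 - 0 = 8.
So p(z) = det(zI - A) = z^2 - 6z + 8.
Factor z^2 - 6z + 8: two numbers with sum 6 and product 8 are 4 and 2, so z^2 - 6z + 8 = (z - 4)(z - 2).
Hence p(z) = (z - 4) (z - 2), with roots 2, 4.

2, 4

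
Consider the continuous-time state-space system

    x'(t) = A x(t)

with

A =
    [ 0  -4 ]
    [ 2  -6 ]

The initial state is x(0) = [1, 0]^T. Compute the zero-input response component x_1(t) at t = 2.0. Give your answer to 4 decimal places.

0.0363

det(sI - A) = s^2 - (tr A)s + det A, with tr A = 0 + (-6) = -6 and det A = 0·(-6) - (-4)·2 = 0 - (-8) = 8.
So p(s) = det(sI - A) = s^2 + 6s + 8.
Factor s^2 + 6s + 8: two numbers with sum -6 and product 8 are -2 and -4, so s^2 + 6s + 8 = (s + 2)(s + 4).
Hence p(s) = (s + 2) (s + 4), with roots -4, -2.
The eigenvalues -4, -2 are distinct and real, so A is diagonalisable and x(t) = e^{At} x(0) = V diag(e^{λ_i t}) V^{-1} x(0), where the columns of V are the eigenvectors.
λ = -4: A - (-4)I = [[4, -4], [2, -2]]. Row 1 gives 4·v1 + (-4)·v2 = 0, so take v_1 = [-1, -1]^T.
λ = -2: A - (-2)I = [[2, -4], [2, -4]]. Row 1 gives 2·v1 + (-4)·v2 = 0, so take v_2 = [2, 1]^T.
V = [v_1 v_2] = [[-1, 2], [-1, 1]] has det V = 1, so V^{-1} = adj(V)/det V = [[1, -2], [1, -1]].
Modal coordinates z(0) = V^{-1} x(0): 1·1 + (-2)·0 = 1; 1·1 + (-1)·0 = 1; so z(0) = [1, 1]^T.
x_1(t) = Σ_i (v_i)_1 · z_i(0) · e^{λ_i t} (row 1 of V times the modal terms).
x_1(2.0) = (-1)·1·e^{-4·2.0} + 2·1·e^{-2·2.0} = (-1)·0.000335 + 2·0.018316 = 0.0363.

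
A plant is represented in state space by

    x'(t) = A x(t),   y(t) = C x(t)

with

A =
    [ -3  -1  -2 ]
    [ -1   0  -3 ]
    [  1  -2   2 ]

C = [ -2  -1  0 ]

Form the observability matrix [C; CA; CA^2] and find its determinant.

CA = [[7, 2, 7]]
CA^2 = [[-16, -21, -6]]
Observability matrix O = [C; CA; CA^2] = [[-2, -1, 0], [7, 2, 7], [-16, -21, -6]]
Expanding along the first row, det(O) = (-2)·(2·(-6) - 7·(-21)) - (-1)·(7·(-6) - 7·(-16)) + 0·(7·(-21) - 2·(-16)) = (-2)·135 - (-1)·70 + 0·(-115) = -200
Since det(O) ≠ 0, rank(O) = 3 and the system is completely observable.

-200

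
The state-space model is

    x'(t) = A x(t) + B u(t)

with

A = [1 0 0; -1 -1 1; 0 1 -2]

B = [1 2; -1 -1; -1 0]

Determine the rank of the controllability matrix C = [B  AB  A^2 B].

AB = [[1, 2], [-1, -1], [1, -1]]
A^2B = [[1, 2], [1, -2], [-3, 1]]
Controllability matrix C = [B  AB  A^2B] = [[1, 2, 1, 2, 1, 2], [-1, -1, -1, -1, 1, -2], [-1, 0, 1, -1, -3, 1]]
Take the 3×3 submatrix of C formed by columns 1, 2, 3: [[1, 2, 1], [-1, -1, -1], [-1, 0, 1]]. Its determinant is 1·((-1)·1 - (-1)·0) - 2·((-1)·1 - (-1)·(-1)) + 1·((-1)·0 - (-1)·(-1)) = 1·(-1) - 2·(-2) + 1·(-1) = 2 ≠ 0.
So rank(C) ≥ 3; since C has 3 rows, rank(C) = 3.
rank(C) = 3 = n, so the pair (A, B) is completely controllable.

3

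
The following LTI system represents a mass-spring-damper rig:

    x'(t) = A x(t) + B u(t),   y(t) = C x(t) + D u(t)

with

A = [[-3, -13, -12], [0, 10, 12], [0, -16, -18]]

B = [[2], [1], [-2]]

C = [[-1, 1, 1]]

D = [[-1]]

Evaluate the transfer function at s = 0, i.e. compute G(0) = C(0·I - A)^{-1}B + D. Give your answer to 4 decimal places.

G(0) = C(-A)^{-1}B + D = -C A^{-1} B + D.
det A = -36, so A^{-1} = (1/-36)·adj(A) = [[-1/3, 7/6, 1], [0, -3/2, -1], [0, 4/3, 5/6]]
A^{-1} B = [-3/2, 1/2, -1/3]^T
C A^{-1} B = 5/3
G(0) = D - C A^{-1} B = -1 - (5/3) = -8/3 ≈ -2.6667

-2.6667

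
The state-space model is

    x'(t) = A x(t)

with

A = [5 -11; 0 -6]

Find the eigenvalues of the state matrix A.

det(sI - A) = s^2 - (tr A)s + det A, with tr A = 5 + (-6) = -1 and det A = 5·(-6) - (-11)·0 = -30 - 0 = -30.
So p(s) = det(sI - A) = s^2 + s - 30.
Factor s^2 + s - 30: two numbers with sum -1 and product -30 are 5 and -6, so s^2 + s - 30 = (s - 5)(s + 6).
Hence p(s) = (s - 5) (s + 6), with roots -6, 5.
At least one eigenvalue has non-negative real part, so the system is not asymptotically stable.

-6, 5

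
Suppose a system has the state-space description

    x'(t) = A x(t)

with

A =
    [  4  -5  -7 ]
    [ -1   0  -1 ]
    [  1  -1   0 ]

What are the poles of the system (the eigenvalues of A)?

-1, 2, 3

det(sI - A) = s^3 - (tr A)s^2 + (M11 + M22 + M33)s - det A, where Mii is the 2×2 principal minor of A obtained by deleting row i and column i.
tr A = 4 + 0 + 0 = 4; M11 = 0·0 - (-1)·(-1) = 0 - 1 = -1; M22 = 4·0 - (-7)·1 = 0 - (-7) = 7; M33 = 4·0 - (-5)·(-1) = 0 - 5 = -5; sum of minors = 1.
det A = 4·(0·0 - (-1)·(-1)) - (-5)·((-1)·0 - (-1)·1) + (-7)·((-1)·(-1) - 0·1) = 4·(-1) - (-5)·1 + (-7)·1 = -6.
So p(s) = det(sI - A) = s^3 - 4s^2 + s + 6.
Rational-root test: any integer root divides 6. Testing small divisors, s = -1 works: p(-1) = -1 + (-4) + (-1) + 6 = 0, so (s + 1) is a factor.
Dividing, p(s) = (s + 1)(s^2 - 5s + 6).
Factor s^2 - 5s + 6: two numbers with sum 5 and product 6 are 3 and 2, so s^2 - 5s + 6 = (s - 3)(s - 2).
Hence p(s) = (s - 3) (s - 2) (s + 1), with roots -1, 2, 3.
At least one eigenvalue has non-negative real part, so the system is not asymptotically stable.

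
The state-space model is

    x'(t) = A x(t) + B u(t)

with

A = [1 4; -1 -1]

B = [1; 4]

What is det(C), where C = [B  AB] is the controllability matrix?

-73

AB = [[17], [-5]]
Controllability matrix C = [B  AB] = [[1, 17], [4, -5]]
det(C) = 1·(-5) - 17·4 = -5 - 68 = -73
Since det(C) ≠ 0, rank(C) = 2 and the system is completely controllable.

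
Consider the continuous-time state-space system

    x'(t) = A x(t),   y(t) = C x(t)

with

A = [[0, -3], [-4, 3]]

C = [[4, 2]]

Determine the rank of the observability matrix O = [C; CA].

2

CA = [[-8, -6]]
Observability matrix O = [C; CA] = [[4, 2], [-8, -6]]
det(O) = 4·(-6) - 2·(-8) = -24 - (-16) = -8 ≠ 0, so rank(O) = 2.
rank(O) = 2 = n, so the pair (A, C) is completely observable.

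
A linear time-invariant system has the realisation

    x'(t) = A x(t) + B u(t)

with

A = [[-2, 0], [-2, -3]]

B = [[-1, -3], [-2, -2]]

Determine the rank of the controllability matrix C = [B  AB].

2

AB = [[2, 6], [8, 12]]
Controllability matrix C = [B  AB] = [[-1, -3, 2, 6], [-2, -2, 8, 12]]
Take the 2×2 submatrix of C formed by columns 1, 2: [[-1, -3], [-2, -2]]. Its determinant is (-1)·(-2) - (-3)·(-2) = 2 - 6 = -4 ≠ 0.
So rank(C) ≥ 2; since C has 2 rows, rank(C) = 2.
rank(C) = 2 = n, so the pair (A, B) is completely controllable.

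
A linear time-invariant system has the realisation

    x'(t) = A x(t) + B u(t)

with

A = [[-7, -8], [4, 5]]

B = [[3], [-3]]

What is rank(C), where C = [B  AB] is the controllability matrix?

1

AB = [[3], [-3]]
Controllability matrix C = [B  AB] = [[3, 3], [-3, -3]]
Every column of C is a scalar multiple of column 1 = [3, -3] (multipliers 1, 1), so the columns span a one-dimensional space.
C ≠ 0, hence rank(C) = 1.
rank(C) = 1 < n = 2, so the pair (A, B) is not completely controllable.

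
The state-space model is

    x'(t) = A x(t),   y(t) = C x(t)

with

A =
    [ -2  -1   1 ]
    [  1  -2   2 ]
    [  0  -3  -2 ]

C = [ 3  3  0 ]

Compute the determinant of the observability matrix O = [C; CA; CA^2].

CA = [[-3, -9, 9]]
CA^2 = [[-3, -6, -39]]
Observability matrix O = [C; CA; CA^2] = [[3, 3, 0], [-3, -9, 9], [-3, -6, -39]]
Expanding along the first row, det(O) = 3·((-9)·(-39) - 9·(-6)) - 3·((-3)·(-39) - 9·(-3)) + 0·((-3)·(-6) - (-9)·(-3)) = 3·405 - 3·144 + 0·(-9) = 783
Since det(O) ≠ 0, rank(O) = 3 and the system is completely observable.

783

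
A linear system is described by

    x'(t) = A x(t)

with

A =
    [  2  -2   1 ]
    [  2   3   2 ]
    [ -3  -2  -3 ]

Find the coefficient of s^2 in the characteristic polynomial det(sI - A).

Expand det(sI - A) for the 3×3 matrix.
p(s) = s^3 - 2s^2 + 2s + 5.
(Check: constant term = det(-A) = (-1)^3 det A = 5; coefficient of s^2 = -tr A = -2.)
The coefficient of s^2 is -2.

-2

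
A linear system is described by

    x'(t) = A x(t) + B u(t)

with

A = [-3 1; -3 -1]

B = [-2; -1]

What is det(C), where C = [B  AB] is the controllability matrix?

-9

AB = [[5], [7]]
Controllability matrix C = [B  AB] = [[-2, 5], [-1, 7]]
det(C) = (-2)·7 - 5·(-1) = -14 - (-5) = -9
Since det(C) ≠ 0, rank(C) = 2 and the system is completely controllable.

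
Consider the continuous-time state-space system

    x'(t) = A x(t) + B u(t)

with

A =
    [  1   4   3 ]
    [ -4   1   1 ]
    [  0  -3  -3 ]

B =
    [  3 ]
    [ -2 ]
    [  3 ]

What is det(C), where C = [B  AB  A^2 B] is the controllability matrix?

-3591

AB = [[4], [-11], [-3]]
A^2B = [[-49], [-30], [42]]
Controllability matrix C = [B  AB  A^2B] = [[3, 4, -49], [-2, -11, -30], [3, -3, 42]]
Expanding along the first row, det(C) = 3·((-11)·42 - (-30)·(-3)) - 4·((-2)·42 - (-30)·3) + (-49)·((-2)·(-3) - (-11)·3) = 3·(-552) - 4·6 + (-49)·39 = -3591
Since det(C) ≠ 0, rank(C) = 3 and the system is completely controllable.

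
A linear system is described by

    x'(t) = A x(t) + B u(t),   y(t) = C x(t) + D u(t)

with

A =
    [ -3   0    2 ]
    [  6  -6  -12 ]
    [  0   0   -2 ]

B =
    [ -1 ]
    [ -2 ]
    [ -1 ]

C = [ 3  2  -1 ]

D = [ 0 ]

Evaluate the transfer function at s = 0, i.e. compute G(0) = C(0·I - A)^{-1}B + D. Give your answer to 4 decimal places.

-1.5000

G(0) = C(-A)^{-1}B + D = -C A^{-1} B + D.
det A = -36, so A^{-1} = (1/-36)·adj(A) = [[-1/3, 0, -1/3], [-1/3, -1/6, 2/3], [0, 0, -1/2]]
A^{-1} B = [2/3, 0, 1/2]^T
C A^{-1} B = 3/2
G(0) = D - C A^{-1} B = 0 - (3/2) = -3/2 ≈ -1.5000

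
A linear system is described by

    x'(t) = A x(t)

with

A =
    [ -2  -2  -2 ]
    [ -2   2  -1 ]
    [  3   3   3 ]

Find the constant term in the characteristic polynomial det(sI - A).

0

Expand det(sI - A) for the 3×3 matrix.
p(s) = s^3 - 3s^2 + s.
(Check: constant term = det(-A) = (-1)^3 det A = 0; coefficient of s^2 = -tr A = -3.)
The constant term is 0.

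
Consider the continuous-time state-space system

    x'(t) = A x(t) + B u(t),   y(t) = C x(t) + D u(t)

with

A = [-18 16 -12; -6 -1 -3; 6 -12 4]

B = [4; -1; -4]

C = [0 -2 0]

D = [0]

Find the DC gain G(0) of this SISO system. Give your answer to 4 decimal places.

0.8000

G(0) = C(-A)^{-1}B + D = -C A^{-1} B + D.
det A = -120, so A^{-1} = (1/-120)·adj(A) = [[1/3, -2/3, 1/2], [-1/20, 0, -3/20], [-13/20, 1, -19/20]]
A^{-1} B = [0, 2/5, 1/5]^T
C A^{-1} B = -4/5
G(0) = D - C A^{-1} B = 0 - (-4/5) = 4/5 ≈ 0.8000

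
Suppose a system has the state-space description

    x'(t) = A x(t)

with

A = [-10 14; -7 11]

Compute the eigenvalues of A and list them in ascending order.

det(sI - A) = s^2 - (tr A)s + det A, with tr A = (-10) + 11 = 1 and det A = (-10)·11 - 14·(-7) = -110 - (-98) = -12.
So p(s) = det(sI - A) = s^2 - s - 12.
Factor s^2 - s - 12: two numbers with sum 1 and product -12 are 4 and -3, so s^2 - s - 12 = (s - 4)(s + 3).
Hence p(s) = (s - 4) (s + 3), with roots -3, 4.
At least one eigenvalue has non-negative real part, so the system is not asymptotically stable.

-3, 4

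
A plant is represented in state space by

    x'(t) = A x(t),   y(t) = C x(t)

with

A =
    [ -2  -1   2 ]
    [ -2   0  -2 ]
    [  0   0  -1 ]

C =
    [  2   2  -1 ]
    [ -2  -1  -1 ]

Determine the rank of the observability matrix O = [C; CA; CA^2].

CA = [[-8, -2, 1], [6, 2, -1]]
CA^2 = [[20, 8, -13], [-16, -6, 9]]
Observability matrix O = [C; CA; CA^2] = [[2, 2, -1], [-2, -1, -1], [-8, -2, 1], [6, 2, -1], [20, 8, -13], [-16, -6, 9]]
Take the 3×3 submatrix of O formed by rows 1, 2, 3: [[2, 2, -1], [-2, -1, -1], [-8, -2, 1]]. Its determinant is 2·((-1)·1 - (-1)·(-2)) - 2·((-2)·1 - (-1)·(-8)) + (-1)·((-2)·(-2) - (-1)·(-8)) = 2·(-3) - 2·(-10) + (-1)·(-4) = 18 ≠ 0.
So rank(O) ≥ 3; since O has 3 columns, rank(O) = 3.
rank(O) = 3 = n, so the pair (A, C) is completely observable.

3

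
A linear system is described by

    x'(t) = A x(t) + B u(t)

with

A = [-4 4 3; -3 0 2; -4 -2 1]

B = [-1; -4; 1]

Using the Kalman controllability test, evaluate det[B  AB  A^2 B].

AB = [[-9], [5], [13]]
A^2B = [[95], [53], [39]]
Controllability matrix C = [B  AB  A^2B] = [[-1, -9, 95], [-4, 5, 53], [1, 13, 39]]
Expanding along the first row, det(C) = (-1)·(5·39 - 53·13) - (-9)·((-4)·39 - 53·1) + 95·((-4)·13 - 5·1) = (-1)·(-494) - (-9)·(-209) + 95·(-57) = -6802
Since det(C) ≠ 0, rank(C) = 3 and the system is completely controllable.

-6802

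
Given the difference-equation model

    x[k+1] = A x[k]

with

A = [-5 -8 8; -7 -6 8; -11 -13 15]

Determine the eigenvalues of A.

-1, 2, 3

det(zI - A) = z^3 - (tr A)z^2 + (M11 + M22 + M33)z - det A, where Mii is the 2×2 principal minor of A obtained by deleting row i and column i.
tr A = (-5) + (-6) + 15 = 4; M11 = (-6)·15 - 8·(-13) = -90 - (-104) = 14; M22 = (-5)·15 - 8·(-11) = -75 - (-88) = 13; M33 = (-5)·(-6) - (-8)·(-7) = 30 - 56 = -26; sum of minors = 1.
det A = (-5)·((-6)·15 - 8·(-13)) - (-8)·((-7)·15 - 8·(-11)) + 8·((-7)·(-13) - (-6)·(-11)) = (-5)·14 - (-8)·(-17) + 8·25 = -6.
So p(z) = det(zI - A) = z^3 - 4z^2 + z + 6.
Rational-root test: any integer root divides 6. Testing small divisors, z = -1 works: p(-1) = -1 + (-4) + (-1) + 6 = 0, so (z + 1) is a factor.
Dividing, p(z) = (z + 1)(z^2 - 5z + 6).
Factor z^2 - 5z + 6: two numbers with sum 5 and product 6 are 3 and 2, so z^2 - 5z + 6 = (z - 3)(z - 2).
Hence p(z) = (z - 3) (z - 2) (z + 1), with roots -1, 2, 3.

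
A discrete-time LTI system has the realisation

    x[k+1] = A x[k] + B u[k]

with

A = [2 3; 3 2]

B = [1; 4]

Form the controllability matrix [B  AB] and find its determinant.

AB = [[14], [11]]
Controllability matrix C = [B  AB] = [[1, 14], [4, 11]]
det(C) = 1·11 - 14·4 = 11 - 56 = -45
Since det(C) ≠ 0, rank(C) = 2 and the system is completely controllable.

-45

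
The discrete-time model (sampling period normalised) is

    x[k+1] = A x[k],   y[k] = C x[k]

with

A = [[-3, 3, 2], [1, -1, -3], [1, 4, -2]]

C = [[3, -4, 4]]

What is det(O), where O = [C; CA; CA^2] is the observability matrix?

CA = [[-9, 29, 10]]
CA^2 = [[66, -16, -125]]
Observability matrix O = [C; CA; CA^2] = [[3, -4, 4], [-9, 29, 10], [66, -16, -125]]
Expanding along the first row, det(O) = 3·(29·(-125) - 10·(-16)) - (-4)·((-9)·(-125) - 10·66) + 4·((-9)·(-16) - 29·66) = 3·(-3465) - (-4)·465 + 4·(-1770) = -15615
Since det(O) ≠ 0, rank(O) = 3 and the system is completely observable.

-15615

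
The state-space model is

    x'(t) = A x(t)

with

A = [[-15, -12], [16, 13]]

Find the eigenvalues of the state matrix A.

det(sI - A) = s^2 - (tr A)s + det A, with tr A = (-15) + 13 = -2 and det A = (-15)·13 - (-12)·16 = -195 - (-192) = -3.
So p(s) = det(sI - A) = s^2 + 2s - 3.
Factor s^2 + 2s - 3: two numbers with sum -2 and product -3 are 1 and -3, so s^2 + 2s - 3 = (s - 1)(s + 3).
Hence p(s) = (s - 1) (s + 3), with roots -3, 1.
At least one eigenvalue has non-negative real part, so the system is not asymptotically stable.

-3, 1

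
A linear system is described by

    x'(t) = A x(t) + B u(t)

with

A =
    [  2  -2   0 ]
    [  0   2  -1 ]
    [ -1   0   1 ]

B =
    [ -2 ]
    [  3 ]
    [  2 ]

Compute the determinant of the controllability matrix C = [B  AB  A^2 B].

148

AB = [[-10], [4], [4]]
A^2B = [[-28], [4], [14]]
Controllability matrix C = [B  AB  A^2B] = [[-2, -10, -28], [3, 4, 4], [2, 4, 14]]
Expanding along the first row, det(C) = (-2)·(4·14 - 4·4) - (-10)·(3·14 - 4·2) + (-28)·(3·4 - 4·2) = (-2)·40 - (-10)·34 + (-28)·4 = 148
Since det(C) ≠ 0, rank(C) = 3 and the system is completely controllable.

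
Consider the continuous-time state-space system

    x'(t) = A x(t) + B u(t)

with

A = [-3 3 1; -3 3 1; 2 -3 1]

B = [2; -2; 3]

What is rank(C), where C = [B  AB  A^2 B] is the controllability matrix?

3

AB = [[-9], [-9], [13]]
A^2B = [[13], [13], [22]]
Controllability matrix C = [B  AB  A^2B] = [[2, -9, 13], [-2, -9, 13], [3, 13, 22]]
det(C) = 2·((-9)·22 - 13·13) - (-9)·((-2)·22 - 13·3) + 13·((-2)·13 - (-9)·3) = 2·(-367) - (-9)·(-83) + 13·1 = -1468 ≠ 0, so rank(C) = 3.
rank(C) = 3 = n, so the pair (A, B) is completely controllable.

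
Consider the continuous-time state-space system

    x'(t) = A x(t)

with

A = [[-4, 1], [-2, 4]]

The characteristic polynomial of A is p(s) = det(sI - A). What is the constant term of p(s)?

For a 2×2 matrix, det(sI - A) = s^2 - (tr A)s + det A.
tr A = 0, det A = -14.
So p(s) = s^2 - 14.
The constant term is -14.

-14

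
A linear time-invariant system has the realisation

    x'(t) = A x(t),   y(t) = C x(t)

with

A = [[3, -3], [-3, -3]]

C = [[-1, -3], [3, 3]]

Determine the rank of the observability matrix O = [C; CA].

2

CA = [[6, 12], [0, -18]]
Observability matrix O = [C; CA] = [[-1, -3], [3, 3], [6, 12], [0, -18]]
Take the 2×2 submatrix of O formed by rows 1, 2: [[-1, -3], [3, 3]]. Its determinant is (-1)·3 - (-3)·3 = -3 - (-9) = 6 ≠ 0.
So rank(O) ≥ 2; since O has 2 columns, rank(O) = 2.
rank(O) = 2 = n, so the pair (A, C) is completely observable.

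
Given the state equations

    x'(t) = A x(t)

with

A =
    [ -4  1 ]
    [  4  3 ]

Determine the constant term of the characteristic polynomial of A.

For a 2×2 matrix, det(sI - A) = s^2 - (tr A)s + det A.
tr A = -1, det A = -16.
So p(s) = s^2 + s - 16.
The constant term is -16.

-16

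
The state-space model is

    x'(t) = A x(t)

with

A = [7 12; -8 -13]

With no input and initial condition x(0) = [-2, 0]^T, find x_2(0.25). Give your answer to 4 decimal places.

det(sI - A) = s^2 - (tr A)s + det A, with tr A = 7 + (-13) = -6 and det A = 7·(-13) - 12·(-8) = -91 - (-96) = 5.
So p(s) = det(sI - A) = s^2 + 6s + 5.
Factor s^2 + 6s + 5: two numbers with sum -6 and product 5 are -1 and -5, so s^2 + 6s + 5 = (s + 1)(s + 5).
Hence p(s) = (s + 1) (s + 5), with roots -5, -1.
The eigenvalues -5, -1 are distinct and real, so A is diagonalisable and x(t) = e^{At} x(0) = V diag(e^{λ_i t}) V^{-1} x(0), where the columns of V are the eigenvectors.
λ = -5: A - (-5)I = [[12, 12], [-8, -8]]. Row 1 gives 12·v1 + 12·v2 = 0, so take v_1 = [-1, 1]^T.
λ = -1: A - (-1)I = [[8, 12], [-8, -12]]. Row 1 gives 8·v1 + 12·v2 = 0, so take v_2 = [-3, 2]^T.
V = [v_1 v_2] = [[-1, -3], [1, 2]] has det V = 1, so V^{-1} = adj(V)/det V = [[2, 3], [-1, -1]].
Modal coordinates z(0) = V^{-1} x(0): 2·(-2) + 3·0 = -4; (-1)·(-2) + (-1)·0 = 2; so z(0) = [-4, 2]^T.
x_2(t) = Σ_i (v_i)_2 · z_i(0) · e^{λ_i t} (row 2 of V times the modal terms).
x_2(0.25) = 1·(-4)·e^{-5·0.25} + 2·2·e^{-1·0.25} = (-4)·0.286505 + 4·0.778801 = 1.9692.

1.9692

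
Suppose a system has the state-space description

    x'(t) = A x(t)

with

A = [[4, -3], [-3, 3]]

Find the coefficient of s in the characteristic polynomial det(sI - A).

For a 2×2 matrix, det(sI - A) = s^2 - (tr A)s + det A.
tr A = 7, det A = 3.
So p(s) = s^2 - 7s + 3.
The coefficient of s is -7.

-7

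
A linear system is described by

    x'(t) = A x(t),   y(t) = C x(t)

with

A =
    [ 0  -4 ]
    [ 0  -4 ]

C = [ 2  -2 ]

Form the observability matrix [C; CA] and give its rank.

CA = [[0, 0]]
Observability matrix O = [C; CA] = [[2, -2], [0, 0]]
Every row of O is a scalar multiple of row 1 = [2, -2] (multipliers 1, 0), so the rows span a one-dimensional space.
O ≠ 0, hence rank(O) = 1.
rank(O) = 1 < n = 2, so the pair (A, C) is not completely observable.

1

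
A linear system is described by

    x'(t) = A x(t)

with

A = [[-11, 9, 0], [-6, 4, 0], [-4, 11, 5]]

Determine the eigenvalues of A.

-5, -2, 5

det(sI - A) = s^3 - (tr A)s^2 + (M11 + M22 + M33)s - det A, where Mii is the 2×2 principal minor of A obtained by deleting row i and column i.
tr A = (-11) + 4 + 5 = -2; M11 = 4·5 - 0·11 = 20 - 0 = 20; M22 = (-11)·5 - 0·(-4) = -55 - 0 = -55; M33 = (-11)·4 - 9·(-6) = -44 - (-54) = 10; sum of minors = -25.
det A = (-11)·(4·5 - 0·11) - 9·((-6)·5 - 0·(-4)) + 0·((-6)·11 - 4·(-4)) = (-11)·20 - 9·(-30) + 0·(-50) = 50.
So p(s) = det(sI - A) = s^3 + 2s^2 - 25s - 50.
Rational-root test: any integer root divides -50. Testing small divisors, s = -2 works: p(-2) = -8 + 8 + 50 + (-50) = 0, so (s + 2) is a factor.
Dividing, p(s) = (s + 2)(s^2 - 25).
Factor s^2 - 25: two numbers with sum 0 and product -25 are 5 and -5, so s^2 - 25 = (s - 5)(s + 5).
Hence p(s) = (s - 5) (s + 2) (s + 5), with roots -5, -2, 5.
At least one eigenvalue has non-negative real part, so the system is not asymptotically stable.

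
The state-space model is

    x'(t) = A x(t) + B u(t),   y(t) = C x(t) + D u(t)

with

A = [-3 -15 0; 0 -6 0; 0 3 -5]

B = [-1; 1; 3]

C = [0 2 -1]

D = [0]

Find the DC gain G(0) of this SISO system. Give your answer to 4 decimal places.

-0.3667

G(0) = C(-A)^{-1}B + D = -C A^{-1} B + D.
det A = -90, so A^{-1} = (1/-90)·adj(A) = [[-1/3, 5/6, 0], [0, -1/6, 0], [0, -1/10, -1/5]]
A^{-1} B = [7/6, -1/6, -7/10]^T
C A^{-1} B = 11/30
G(0) = D - C A^{-1} B = 0 - (11/30) = -11/30 ≈ -0.3667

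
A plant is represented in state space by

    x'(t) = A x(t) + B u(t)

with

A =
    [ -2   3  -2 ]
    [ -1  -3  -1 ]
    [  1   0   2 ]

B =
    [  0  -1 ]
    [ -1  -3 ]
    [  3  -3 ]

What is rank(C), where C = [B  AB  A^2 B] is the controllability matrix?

3

AB = [[-9, -1], [0, 13], [6, -7]]
A^2B = [[6, 55], [3, -31], [3, -15]]
Controllability matrix C = [B  AB  A^2B] = [[0, -1, -9, -1, 6, 55], [-1, -3, 0, 13, 3, -31], [3, -3, 6, -7, 3, -15]]
Take the 3×3 submatrix of C formed by columns 1, 2, 3: [[0, -1, -9], [-1, -3, 0], [3, -3, 6]]. Its determinant is 0·((-3)·6 - 0·(-3)) - (-1)·((-1)·6 - 0·3) + (-9)·((-1)·(-3) - (-3)·3) = 0·(-18) - (-1)·(-6) + (-9)·12 = -114 ≠ 0.
So rank(C) ≥ 3; since C has 3 rows, rank(C) = 3.
rank(C) = 3 = n, so the pair (A, B) is completely controllable.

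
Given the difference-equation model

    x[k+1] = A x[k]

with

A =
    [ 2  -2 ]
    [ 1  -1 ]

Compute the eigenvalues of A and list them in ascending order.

det(zI - A) = z^2 - (tr A)z + det A, with tr A = 2 + (-1) = 1 and det A = 2·(-1) - (-2)·1 = -2 - (-2) = 0.
So p(z) = det(zI - A) = z^2 - z.
Factor z^2 - z: two numbers with sum 1 and product 0 are 1 and 0, so z^2 - z = z(z - 1).
Hence p(z) = z (z - 1), with roots 0, 1.

0, 1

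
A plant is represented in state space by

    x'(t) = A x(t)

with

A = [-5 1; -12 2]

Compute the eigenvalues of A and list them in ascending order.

det(sI - A) = s^2 - (tr A)s + det A, with tr A = (-5) + 2 = -3 and det A = (-5)·2 - 1·(-12) = -10 - (-12) = 2.
So p(s) = det(sI - A) = s^2 + 3s + 2.
Factor s^2 + 3s + 2: two numbers with sum -3 and product 2 are -1 and -2, so s^2 + 3s + 2 = (s + 1)(s + 2).
Hence p(s) = (s + 1) (s + 2), with roots -2, -1.
All eigenvalues have negative real part, so the system is asymptotically stable.

-2, -1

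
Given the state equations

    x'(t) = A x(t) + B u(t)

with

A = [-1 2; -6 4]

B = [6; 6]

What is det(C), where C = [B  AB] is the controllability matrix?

AB = [[6], [-12]]
Controllability matrix C = [B  AB] = [[6, 6], [6, -12]]
det(C) = 6·(-12) - 6·6 = -72 - 36 = -108
Since det(C) ≠ 0, rank(C) = 2 and the system is completely controllable.

-108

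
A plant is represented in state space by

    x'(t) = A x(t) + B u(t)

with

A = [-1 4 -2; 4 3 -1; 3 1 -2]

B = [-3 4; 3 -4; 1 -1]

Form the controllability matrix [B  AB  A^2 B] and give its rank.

3

AB = [[13, -18], [-4, 5], [-8, 10]]
A^2B = [[-13, 18], [48, -67], [51, -69]]
Controllability matrix C = [B  AB  A^2B] = [[-3, 4, 13, -18, -13, 18], [3, -4, -4, 5, 48, -67], [1, -1, -8, 10, 51, -69]]
Take the 3×3 submatrix of C formed by columns 1, 2, 3: [[-3, 4, 13], [3, -4, -4], [1, -1, -8]]. Its determinant is (-3)·((-4)·(-8) - (-4)·(-1)) - 4·(3·(-8) - (-4)·1) + 13·(3·(-1) - (-4)·1) = (-3)·28 - 4·(-20) + 13·1 = 9 ≠ 0.
So rank(C) ≥ 3; since C has 3 rows, rank(C) = 3.
rank(C) = 3 = n, so the pair (A, B) is completely controllable.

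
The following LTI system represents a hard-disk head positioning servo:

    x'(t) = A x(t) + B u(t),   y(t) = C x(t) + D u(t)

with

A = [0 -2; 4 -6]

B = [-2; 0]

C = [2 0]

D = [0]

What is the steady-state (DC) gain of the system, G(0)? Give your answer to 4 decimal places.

G(0) = C(-A)^{-1}B + D = -C A^{-1} B + D.
det A = 8, so A^{-1} = (1/8)·adj(A) = [[-3/4, 1/4], [-1/2, 0]]
A^{-1} B = [3/2, 1]^T
C A^{-1} B = 3
G(0) = D - C A^{-1} B = 0 - (3) = -3

-3.0000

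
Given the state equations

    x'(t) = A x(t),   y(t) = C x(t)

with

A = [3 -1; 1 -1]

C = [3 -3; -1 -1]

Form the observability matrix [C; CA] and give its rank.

2

CA = [[6, 0], [-4, 2]]
Observability matrix O = [C; CA] = [[3, -3], [-1, -1], [6, 0], [-4, 2]]
Take the 2×2 submatrix of O formed by rows 1, 2: [[3, -3], [-1, -1]]. Its determinant is 3·(-1) - (-3)·(-1) = -3 - 3 = -6 ≠ 0.
So rank(O) ≥ 2; since O has 2 columns, rank(O) = 2.
rank(O) = 2 = n, so the pair (A, C) is completely observable.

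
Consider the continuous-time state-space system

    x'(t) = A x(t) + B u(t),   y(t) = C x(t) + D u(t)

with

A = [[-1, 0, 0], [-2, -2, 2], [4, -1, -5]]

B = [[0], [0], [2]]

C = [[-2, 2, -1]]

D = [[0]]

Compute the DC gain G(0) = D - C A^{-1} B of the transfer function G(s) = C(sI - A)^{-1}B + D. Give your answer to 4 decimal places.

G(0) = C(-A)^{-1}B + D = -C A^{-1} B + D.
det A = -12, so A^{-1} = (1/-12)·adj(A) = [[-1, 0, 0], [1/6, -5/12, -1/6], [-5/6, 1/12, -1/6]]
A^{-1} B = [0, -1/3, -1/3]^T
C A^{-1} B = -1/3
G(0) = D - C A^{-1} B = 0 - (-1/3) = 1/3 ≈ 0.3333

0.3333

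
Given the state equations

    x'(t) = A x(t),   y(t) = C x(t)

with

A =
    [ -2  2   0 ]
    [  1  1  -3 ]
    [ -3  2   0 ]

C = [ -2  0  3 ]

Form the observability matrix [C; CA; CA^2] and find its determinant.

CA = [[-5, 2, 0]]
CA^2 = [[12, -8, -6]]
Observability matrix O = [C; CA; CA^2] = [[-2, 0, 3], [-5, 2, 0], [12, -8, -6]]
Expanding along the first row, det(O) = (-2)·(2·(-6) - 0·(-8)) - 0·((-5)·(-6) - 0·12) + 3·((-5)·(-8) - 2·12) = (-2)·(-12) - 0·30 + 3·16 = 72
Since det(O) ≠ 0, rank(O) = 3 and the system is completely observable.

72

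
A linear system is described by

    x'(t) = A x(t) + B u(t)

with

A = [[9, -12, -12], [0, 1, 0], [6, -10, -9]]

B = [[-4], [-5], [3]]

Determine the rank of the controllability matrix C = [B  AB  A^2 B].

AB = [[-12], [-5], [-1]]
A^2B = [[-36], [-5], [-13]]
Controllability matrix C = [B  AB  A^2B] = [[-4, -12, -36], [-5, -5, -5], [3, -1, -13]]
The rows r1, r2, r3 of C are linearly dependent: -r1 + 2·r2 + 2·r3 = 0 (check each entry), so rank(C) ≤ 2.
The 2×2 minor from rows 1, 2, columns 1, 2 is (-4)·(-5) - (-12)·(-5) = 20 - 60 = -40 ≠ 0, so rank(C) = 2.
rank(C) = 2 < n = 3, so the pair (A, B) is not completely controllable.

2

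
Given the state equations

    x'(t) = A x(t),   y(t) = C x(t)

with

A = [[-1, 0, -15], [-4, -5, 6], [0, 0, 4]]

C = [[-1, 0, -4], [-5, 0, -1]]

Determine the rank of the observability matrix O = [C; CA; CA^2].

2

CA = [[1, 0, -1], [5, 0, 71]]
CA^2 = [[-1, 0, -19], [-5, 0, 209]]
Observability matrix O = [C; CA; CA^2] = [[-1, 0, -4], [-5, 0, -1], [1, 0, -1], [5, 0, 71], [-1, 0, -19], [-5, 0, 209]]
Column 2 of O is identically zero, so rank(O) ≤ 2.
The 2×2 minor from rows 1, 2, columns 1, 3 is (-1)·(-1) - (-4)·(-5) = 1 - 20 = -19 ≠ 0, so rank(O) = 2.
rank(O) = 2 < n = 3, so the pair (A, C) is not completely observable.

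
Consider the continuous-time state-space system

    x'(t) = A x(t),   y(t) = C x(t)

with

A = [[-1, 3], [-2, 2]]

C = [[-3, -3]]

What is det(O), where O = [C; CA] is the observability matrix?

72

CA = [[9, -15]]
Observability matrix O = [C; CA] = [[-3, -3], [9, -15]]
det(O) = (-3)·(-15) - (-3)·9 = 45 - (-27) = 72
Since det(O) ≠ 0, rank(O) = 2 and the system is completely observable.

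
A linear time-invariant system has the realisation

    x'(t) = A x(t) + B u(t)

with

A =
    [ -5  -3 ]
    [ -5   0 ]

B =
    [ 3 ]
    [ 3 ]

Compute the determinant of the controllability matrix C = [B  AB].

AB = [[-24], [-15]]
Controllability matrix C = [B  AB] = [[3, -24], [3, -15]]
det(C) = 3·(-15) - (-24)·3 = -45 - (-72) = 27
Since det(C) ≠ 0, rank(C) = 2 and the system is completely controllable.

27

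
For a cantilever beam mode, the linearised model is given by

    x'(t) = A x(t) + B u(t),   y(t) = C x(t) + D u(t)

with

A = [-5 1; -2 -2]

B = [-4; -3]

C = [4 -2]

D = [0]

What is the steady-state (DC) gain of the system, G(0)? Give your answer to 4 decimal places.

-2.5000

G(0) = C(-A)^{-1}B + D = -C A^{-1} B + D.
det A = 12, so A^{-1} = (1/12)·adj(A) = [[-1/6, -1/12], [1/6, -5/12]]
A^{-1} B = [11/12, 7/12]^T
C A^{-1} B = 5/2
G(0) = D - C A^{-1} B = 0 - (5/2) = -5/2 ≈ -2.5000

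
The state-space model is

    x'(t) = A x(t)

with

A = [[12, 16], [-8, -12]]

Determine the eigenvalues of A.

-4, 4

det(sI - A) = s^2 - (tr A)s + det A, with tr A = 12 + (-12) = 0 and det A = 12·(-12) - 16·(-8) = -144 - (-128) = -16.
So p(s) = det(sI - A) = s^2 - 16.
Factor s^2 - 16: two numbers with sum 0 and product -16 are 4 and -4, so s^2 - 16 = (s - 4)(s + 4).
Hence p(s) = (s - 4) (s + 4), with roots -4, 4.
At least one eigenvalue has non-negative real part, so the system is not asymptotically stable.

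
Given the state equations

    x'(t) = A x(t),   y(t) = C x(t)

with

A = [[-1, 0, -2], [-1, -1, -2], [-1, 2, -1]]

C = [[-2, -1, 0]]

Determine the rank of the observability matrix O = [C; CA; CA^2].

3

CA = [[3, 1, 6]]
CA^2 = [[-10, 11, -14]]
Observability matrix O = [C; CA; CA^2] = [[-2, -1, 0], [3, 1, 6], [-10, 11, -14]]
det(O) = (-2)·(1·(-14) - 6·11) - (-1)·(3·(-14) - 6·(-10)) + 0·(3·11 - 1·(-10)) = (-2)·(-80) - (-1)·18 + 0·43 = 178 ≠ 0, so rank(O) = 3.
rank(O) = 3 = n, so the pair (A, C) is completely observable.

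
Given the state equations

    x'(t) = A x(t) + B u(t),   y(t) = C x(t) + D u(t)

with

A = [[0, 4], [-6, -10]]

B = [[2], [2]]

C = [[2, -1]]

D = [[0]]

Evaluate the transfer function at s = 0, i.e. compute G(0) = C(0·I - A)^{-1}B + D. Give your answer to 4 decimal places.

2.8333

G(0) = C(-A)^{-1}B + D = -C A^{-1} B + D.
det A = 24, so A^{-1} = (1/24)·adj(A) = [[-5/12, -1/6], [1/4, 0]]
A^{-1} B = [-7/6, 1/2]^T
C A^{-1} B = -17/6
G(0) = D - C A^{-1} B = 0 - (-17/6) = 17/6 ≈ 2.8333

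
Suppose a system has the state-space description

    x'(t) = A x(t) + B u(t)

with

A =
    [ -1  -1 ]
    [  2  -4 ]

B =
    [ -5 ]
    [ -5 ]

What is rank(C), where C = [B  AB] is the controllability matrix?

1

AB = [[10], [10]]
Controllability matrix C = [B  AB] = [[-5, 10], [-5, 10]]
Every column of C is a scalar multiple of column 1 = [-5, -5] (multipliers 1, -2), so the columns span a one-dimensional space.
C ≠ 0, hence rank(C) = 1.
rank(C) = 1 < n = 2, so the pair (A, B) is not completely controllable.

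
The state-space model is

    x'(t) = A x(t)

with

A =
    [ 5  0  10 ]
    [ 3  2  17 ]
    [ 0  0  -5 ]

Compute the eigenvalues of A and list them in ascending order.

det(sI - A) = s^3 - (tr A)s^2 + (M11 + M22 + M33)s - det A, where Mii is the 2×2 principal minor of A obtained by deleting row i and column i.
tr A = 5 + 2 + (-5) = 2; M11 = 2·(-5) - 17·0 = -10 - 0 = -10; M22 = 5·(-5) - 10·0 = -25 - 0 = -25; M33 = 5·2 - 0·3 = 10 - 0 = 10; sum of minors = -25.
det A = 5·(2·(-5) - 17·0) - 0·(3·(-5) - 17·0) + 10·(3·0 - 2·0) = 5·(-10) - 0·(-15) + 10·0 = -50.
So p(s) = det(sI - A) = s^3 - 2s^2 - 25s + 50.
Rational-root test: any integer root divides 50. Testing small divisors, s = 2 works: p(2) = 8 + (-8) + (-50) + 50 = 0, so (s - 2) is a factor.
Dividing, p(s) = (s - 2)(s^2 - 25).
Factor s^2 - 25: two numbers with sum 0 and product -25 are 5 and -5, so s^2 - 25 = (s - 5)(s + 5).
Hence p(s) = (s - 5) (s - 2) (s + 5), with roots -5, 2, 5.
At least one eigenvalue has non-negative real part, so the system is not asymptotically stable.

-5, 2, 5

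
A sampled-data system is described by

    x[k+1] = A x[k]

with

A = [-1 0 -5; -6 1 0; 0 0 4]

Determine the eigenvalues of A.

det(zI - A) = z^3 - (tr A)z^2 + (M11 + M22 + M33)z - det A, where Mii is the 2×2 principal minor of A obtained by deleting row i and column i.
tr A = (-1) + 1 + 4 = 4; M11 = 1·4 - 0·0 = 4 - 0 = 4; M22 = (-1)·4 - (-5)·0 = -4 - 0 = -4; M33 = (-1)·1 - 0·(-6) = -1 - 0 = -1; sum of minors = -1.
det A = (-1)·(1·4 - 0·0) - 0·((-6)·4 - 0·0) + (-5)·((-6)·0 - 1·0) = (-1)·4 - 0·(-24) + (-5)·0 = -4.
So p(z) = det(zI - A) = z^3 - 4z^2 - z + 4.
Rational-root test: any integer root divides 4. Testing small divisors, z = -1 works: p(-1) = -1 + (-4) + 1 + 4 = 0, so (z + 1) is a factor.
Dividing, p(z) = (z + 1)(z^2 - 5z + 4).
Factor z^2 - 5z + 4: two numbers with sum 5 and product 4 are 4 and 1, so z^2 - 5z + 4 = (z - 4)(z - 1).
Hence p(z) = (z - 4) (z - 1) (z + 1), with roots -1, 1, 4.

-1, 1, 4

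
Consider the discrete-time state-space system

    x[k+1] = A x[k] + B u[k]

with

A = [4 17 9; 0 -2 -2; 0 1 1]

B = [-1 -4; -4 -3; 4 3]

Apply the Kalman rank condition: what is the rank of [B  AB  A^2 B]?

AB = [[-36, -40], [0, 0], [0, 0]]
A^2B = [[-144, -160], [0, 0], [0, 0]]
Controllability matrix C = [B  AB  A^2B] = [[-1, -4, -36, -40, -144, -160], [-4, -3, 0, 0, 0, 0], [4, 3, 0, 0, 0, 0]]
The rows r1, r2, r3 of C are linearly dependent: r2 + r3 = 0 (check each entry), so rank(C) ≤ 2.
The 2×2 minor from rows 1, 2, columns 1, 2 is (-1)·(-3) - (-4)·(-4) = 3 - 16 = -13 ≠ 0, so rank(C) = 2.
rank(C) = 2 < n = 3, so the pair (A, B) is not completely controllable.

2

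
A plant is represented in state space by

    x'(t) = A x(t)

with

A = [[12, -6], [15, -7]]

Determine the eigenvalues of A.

det(sI - A) = s^2 - (tr A)s + det A, with tr A = 12 + (-7) = 5 and det A = 12·(-7) - (-6)·15 = -84 - (-90) = 6.
So p(s) = det(sI - A) = s^2 - 5s + 6.
Factor s^2 - 5s + 6: two numbers with sum 5 and product 6 are 3 and 2, so s^2 - 5s + 6 = (s - 3)(s - 2).
Hence p(s) = (s - 3) (s - 2), with roots 2, 3.
At least one eigenvalue has non-negative real part, so the system is not asymptotically stable.

2, 3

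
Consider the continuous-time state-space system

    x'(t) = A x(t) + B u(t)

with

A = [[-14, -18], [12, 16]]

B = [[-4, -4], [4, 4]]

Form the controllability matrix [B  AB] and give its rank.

1

AB = [[-16, -16], [16, 16]]
Controllability matrix C = [B  AB] = [[-4, -4, -16, -16], [4, 4, 16, 16]]
Every column of C is a scalar multiple of column 1 = [-4, 4] (multipliers 1, 1, 4, 4), so the columns span a one-dimensional space.
C ≠ 0, hence rank(C) = 1.
rank(C) = 1 < n = 2, so the pair (A, B) is not completely controllable.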